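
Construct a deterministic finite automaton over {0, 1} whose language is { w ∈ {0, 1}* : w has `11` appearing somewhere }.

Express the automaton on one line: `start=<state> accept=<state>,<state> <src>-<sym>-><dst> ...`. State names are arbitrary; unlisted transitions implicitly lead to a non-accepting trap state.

start=A accept=C A-0->A A-1->B B-0->A B-1->C C-0->C C-1->C

States A..B record the length of the longest prefix of `11` that matches the current input suffix. Reaching C means `11` has been seen, and we stay there forever. Accept from C.
       0  1 
>  A   A  B 
   B   A  C 
 * C   C  C 
(> = start, * = accepting)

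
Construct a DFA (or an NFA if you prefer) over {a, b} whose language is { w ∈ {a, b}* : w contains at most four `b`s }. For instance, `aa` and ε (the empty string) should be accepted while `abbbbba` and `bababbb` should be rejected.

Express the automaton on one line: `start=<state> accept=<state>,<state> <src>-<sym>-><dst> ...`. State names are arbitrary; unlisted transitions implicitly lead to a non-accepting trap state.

Count `b`s, saturating at 5: states q0 through q4 mean 0 through 4 `b`s seen; q5 means more than 4. Each `b` increments (capped at q5); other symbols loop. Accept from {q0, q1, q2, q3, q4}.
A 6-state machine:
        a   b  
>* q0   q0  q1 
 * q1   q1  q2 
 * q2   q2  q3 
 * q3   q3  q4 
 * q4   q4  q5 
   q5   q5  q5 
(> = start, * = accepting)

start=q0 accept=q0,q1,q2,q3,q4 q0-a->q0 q0-b->q1 q1-a->q1 q1-b->q2 q2-a->q2 q2-b->q3 q3-a->q3 q3-b->q4 q4-a->q4 q4-b->q5 q5-a->q5 q5-b->q5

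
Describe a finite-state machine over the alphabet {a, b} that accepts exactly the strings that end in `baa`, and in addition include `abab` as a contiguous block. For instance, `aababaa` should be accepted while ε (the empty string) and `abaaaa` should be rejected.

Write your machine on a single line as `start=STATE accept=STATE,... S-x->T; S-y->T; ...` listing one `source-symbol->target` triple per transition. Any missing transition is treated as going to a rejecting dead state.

start=q0; accept=q6; q0-a->q1; q0-b->q0; q1-a->q1; q1-b->q2; q2-a->q3; q2-b->q0; q3-a->q1; q3-b->q4; q4-a->q5; q4-b->q4; q5-a->q6; q5-b->q4; q6-a->q7; q6-b->q4; q7-a->q7; q7-b->q4

Handle the two conditions separately and then intersect. One (4 states) tracks how much of the suffix `baa` has currently been matched; the other (5 states) tracks whether and how much of `abab` has been seen. Each combined state is a pair, one component from each; accept when both components accept. After merging equivalent states the machine shrinks.
        a   b  
>  q0   q1  q0 
   q1   q1  q2 
   q2   q3  q0 
   q3   q1  q4 
   q4   q5  q4 
   q5   q6  q4 
 * q6   q7  q4 
   q7   q7  q4 
(> = start, * = accepting)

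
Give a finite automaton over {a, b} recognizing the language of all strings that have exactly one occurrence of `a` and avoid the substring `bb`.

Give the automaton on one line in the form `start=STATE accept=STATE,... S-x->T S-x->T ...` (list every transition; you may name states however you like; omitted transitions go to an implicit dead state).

start=S0 accept=S1,S4 S0-a->S1 S0-b->S2 S1-a->S3 S1-b->S4 S2-a->S1 S2-b->S3 S3-a->S3 S3-b->S3 S4-a->S3 S4-b->S3

Build one automaton per condition and run them in lockstep. One (3 states) tracks the count of `a`s, saturating at 2; the other (3 states) tracks partial matches of the forbidden pattern `bb`. Each combined state is a pair, one component from each; accept when both components accept. Equivalent product states are then merged.
A 5-state machine:
        a   b  
>  S0   S1  S2 
 * S1   S3  S4 
   S2   S1  S3 
   S3   S3  S3 
 * S4   S3  S3 
(> = start, * = accepting)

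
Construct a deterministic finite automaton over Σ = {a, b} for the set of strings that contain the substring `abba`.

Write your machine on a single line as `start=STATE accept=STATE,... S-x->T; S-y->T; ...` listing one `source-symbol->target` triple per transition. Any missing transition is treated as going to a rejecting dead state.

States s0..s3 record the length of the longest prefix of `abba` that matches the current input suffix. Reaching s4 means `abba` has been seen, and we stay there forever. Accept from s4.
        a   b  
>  s0   s1  s0 
   s1   s1  s2 
   s2   s1  s3 
   s3   s4  s0 
 * s4   s4  s4 
(> = start, * = accepting)

start=s0; accept=s4; s0-a->s1; s0-b->s0; s1-a->s1; s1-b->s2; s2-a->s1; s2-b->s3; s3-a->s4; s3-b->s0; s4-a->s4; s4-b->s4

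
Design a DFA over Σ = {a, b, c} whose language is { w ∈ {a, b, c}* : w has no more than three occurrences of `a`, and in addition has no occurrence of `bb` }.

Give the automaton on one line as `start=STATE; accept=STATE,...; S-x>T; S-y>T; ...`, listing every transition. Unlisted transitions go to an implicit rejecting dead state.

start=q0; accept=q0,q1,q2,q3,q4,q6,q7,q8; q0-a>q1; q0-b>q2; q0-c>q0; q1-a>q3; q1-b>q4; q1-c>q1; q2-a>q1; q2-b>q5; q2-c>q0; q3-a>q6; q3-b>q7; q3-c>q3; q4-a>q3; q4-b>q5; q4-c>q1; q5-a>q5; q5-b>q5; q5-c>q5; q6-a>q5; q6-b>q8; q6-c>q6; q7-a>q6; q7-b>q5; q7-c>q3; q8-a>q5; q8-b>q5; q8-c>q6

Run two small machines in parallel and take their product. One (5 states) tracks the count of `a`s, saturating at 4; the other (3 states) tracks partial matches of the forbidden pattern `bb`. Each combined state is a pair, one component from each; accept when both components accept. Equivalent product states are then merged.
9 states suffice.
        a   b   c  
>* q0   q1  q2  q0 
 * q1   q3  q4  q1 
 * q2   q1  q5  q0 
 * q3   q6  q7  q3 
 * q4   q3  q5  q1 
   q5   q5  q5  q5 
 * q6   q5  q8  q6 
 * q7   q6  q5  q3 
 * q8   q5  q5  q6 
(> = start, * = accepting)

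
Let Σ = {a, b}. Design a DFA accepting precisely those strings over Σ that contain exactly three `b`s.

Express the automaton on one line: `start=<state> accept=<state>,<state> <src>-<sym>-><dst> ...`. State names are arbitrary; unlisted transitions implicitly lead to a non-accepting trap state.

start=q0 accept=q3 q0-a->q0 q0-b->q1 q1-a->q1 q1-b->q2 q2-a->q2 q2-b->q3 q3-a->q3 q3-b->q4 q4-a->q4 q4-b->q4

Only the number of `b`s matters, and only up to 4. Make a chain q0 → q1 → q2 → q3 → q4 advanced by each `b` (with q4 absorbing); every other symbol self-loops. The accepting set is {q3}.
5 states suffice.
        a   b  
>  q0   q0  q1 
   q1   q1  q2 
   q2   q2  q3 
 * q3   q3  q4 
   q4   q4  q4 
(> = start, * = accepting)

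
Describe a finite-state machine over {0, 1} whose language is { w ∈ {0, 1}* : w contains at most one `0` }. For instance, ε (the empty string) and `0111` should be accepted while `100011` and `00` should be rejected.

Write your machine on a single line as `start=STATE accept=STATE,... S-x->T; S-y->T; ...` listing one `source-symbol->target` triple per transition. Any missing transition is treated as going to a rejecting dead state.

start=q0; accept=q0,q1; q0-0->q1; q0-1->q0; q1-0->q2; q1-1->q1; q2-0->q2; q2-1->q2

Only the number of `0`s matters, and only up to 2. Make a chain q0 → q1 → q2 advanced by each `0` (with q2 absorbing); every other symbol self-loops. The accepting set is {q0, q1}.
A 3-state machine:
        0   1  
>* q0   q1  q0 
 * q1   q2  q1 
   q2   q2  q2 
(> = start, * = accepting)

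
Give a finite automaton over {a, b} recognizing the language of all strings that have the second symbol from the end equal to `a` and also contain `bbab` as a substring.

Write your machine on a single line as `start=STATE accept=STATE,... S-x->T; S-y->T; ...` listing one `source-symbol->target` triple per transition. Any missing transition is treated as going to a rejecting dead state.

Build one automaton per condition and run them in lockstep. One (7 states) tracks the last 2 symbols read; the other (5 states) tracks whether and how much of `bbab` has been seen. Each combined state is a pair, one component from each; accept when both components accept. After merging equivalent states the machine shrinks.
8 states suffice.
        a   b  
>  q0   q0  q1 
   q1   q0  q2 
   q2   q3  q2 
   q3   q0  q4 
 * q4   q5  q6 
   q5   q7  q4 
   q6   q5  q6 
 * q7   q7  q4 
(> = start, * = accepting)

start=q0; accept=q4,q7; q0-a->q0; q0-b->q1; q1-a->q0; q1-b->q2; q2-a->q3; q2-b->q2; q3-a->q0; q3-b->q4; q4-a->q5; q4-b->q6; q5-a->q7; q5-b->q4; q6-a->q5; q6-b->q6; q7-a->q7; q7-b->q4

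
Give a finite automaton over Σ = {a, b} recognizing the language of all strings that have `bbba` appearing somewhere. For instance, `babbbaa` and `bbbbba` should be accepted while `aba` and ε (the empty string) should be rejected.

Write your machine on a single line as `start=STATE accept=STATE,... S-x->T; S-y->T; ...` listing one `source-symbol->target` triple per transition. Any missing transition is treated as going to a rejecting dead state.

start=q0; accept=q4; q0-a->q0; q0-b->q1; q1-a->q0; q1-b->q2; q2-a->q0; q2-b->q3; q3-a->q4; q3-b->q3; q4-a->q4; q4-b->q4

States q0..q3 record the length of the longest prefix of `bbba` that matches the current input suffix. Reaching q4 means `bbba` has been seen, and we stay there forever. Accept from q4.
5 states suffice.
        a   b  
>  q0   q0  q1 
   q1   q0  q2 
   q2   q0  q3 
   q3   q4  q3 
 * q4   q4  q4 
(> = start, * = accepting)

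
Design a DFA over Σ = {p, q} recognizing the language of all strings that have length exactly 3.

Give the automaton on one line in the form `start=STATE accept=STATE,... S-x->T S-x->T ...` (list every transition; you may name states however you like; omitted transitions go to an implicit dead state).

Count input length up to 4: every symbol moves from S0 toward S4, which means 'more than 3' and absorbs. Accept from {S3}.
A 5-state machine:
        p   q  
>  S0   S1  S1 
   S1   S2  S2 
   S2   S3  S3 
 * S3   S4  S4 
   S4   S4  S4 
(> = start, * = accepting)

start=S0 accept=S3 S0-p->S1 S0-q->S1 S1-p->S2 S1-q->S2 S2-p->S3 S2-q->S3 S3-p->S4 S3-q->S4 S4-p->S4 S4-q->S4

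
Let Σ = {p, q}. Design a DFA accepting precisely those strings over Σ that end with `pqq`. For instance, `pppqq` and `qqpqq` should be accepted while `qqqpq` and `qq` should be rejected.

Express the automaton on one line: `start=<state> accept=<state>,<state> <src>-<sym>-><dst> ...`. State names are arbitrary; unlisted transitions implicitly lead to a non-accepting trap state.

start=S0 accept=S3 S0-p->S1 S0-q->S0 S1-p->S1 S1-q->S2 S2-p->S1 S2-q->S3 S3-p->S1 S3-q->S0

Let each state record the length of the longest suffix of the input read so far that is also a prefix of `pqq`. S1 means the last symbol is `p`; S2 means the last 2 symbols are `pq`; S3 means the last 3 symbols are `pqq`. Accept only at S3, where the string currently ends in `pqq`.
        p   q  
>  S0   S1  S0 
   S1   S1  S2 
   S2   S1  S3 
 * S3   S1  S0 
(> = start, * = accepting)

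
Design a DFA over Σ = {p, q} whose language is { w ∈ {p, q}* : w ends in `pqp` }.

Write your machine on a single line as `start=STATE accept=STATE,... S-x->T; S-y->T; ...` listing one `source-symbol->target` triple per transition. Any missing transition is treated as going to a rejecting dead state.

Remember how much of `pqp` the current input suffix matches. State S0 means no match yet; S1 means the last symbol is `p`; S2 means the last 2 symbols are `pq`; S3 means the last 3 symbols are `pqp`. Only S3 accepts. On a mismatch, fall back to the longest proper suffix that is still a prefix of `pqp`.
A 4-state machine:
        p   q  
>  S0   S1  S0 
   S1   S1  S2 
   S2   S3  S0 
 * S3   S1  S2 
(> = start, * = accepting)

start=S0; accept=S3; S0-p->S1; S0-q->S0; S1-p->S1; S1-q->S2; S2-p->S3; S2-q->S0; S3-p->S1; S3-q->S2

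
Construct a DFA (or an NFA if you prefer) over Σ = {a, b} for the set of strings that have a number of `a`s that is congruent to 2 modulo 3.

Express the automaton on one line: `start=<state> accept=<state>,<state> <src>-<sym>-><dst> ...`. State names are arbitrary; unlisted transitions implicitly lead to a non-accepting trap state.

start=q0 accept=q2 q0-a->q1 q0-b->q0 q1-a->q2 q1-b->q1 q2-a->q0 q2-b->q2

The only thing that matters is how many `a`s have appeared, reduced mod 3. Use one state per residue: q0 for 0, …, q2 for 2. Reading `a` moves to the next residue; anything else stays put. q2 is accepting.
        a   b  
>  q0   q1  q0 
   q1   q2  q1 
 * q2   q0  q2 
(> = start, * = accepting)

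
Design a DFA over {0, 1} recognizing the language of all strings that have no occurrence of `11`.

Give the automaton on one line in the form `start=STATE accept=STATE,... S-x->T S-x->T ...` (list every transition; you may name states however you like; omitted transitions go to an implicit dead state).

Track partial matches of the forbidden pattern `11`. State S2 is a dead state reached once `11` has occurred; every other state accepts. S0 means no part of `11` is currently matched.
        0   1  
>* S0   S0  S1 
 * S1   S0  S2 
   S2   S2  S2 
(> = start, * = accepting)

start=S0 accept=S0,S1 S0-0->S0 S0-1->S1 S1-0->S0 S1-1->S2 S2-0->S2 S2-1->S2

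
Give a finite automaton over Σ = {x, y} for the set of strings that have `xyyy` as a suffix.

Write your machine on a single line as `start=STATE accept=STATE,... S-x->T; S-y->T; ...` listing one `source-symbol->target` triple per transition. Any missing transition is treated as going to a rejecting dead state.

Remember how much of `xyyy` the current input suffix matches. State S0 means no match yet; S1 means the last symbol is `x`; S2 means the last 2 symbols are `xy`; S3 means the last 3 symbols are `xyy`; S4 means the last 4 symbols are `xyyy`. Only S4 accepts. On a mismatch, fall back to the longest proper suffix that is still a prefix of `xyyy`.
A 5-state machine:
        x   y  
>  S0   S1  S0 
   S1   S1  S2 
   S2   S1  S3 
   S3   S1  S4 
 * S4   S1  S0 
(> = start, * = accepting)

start=S0; accept=S4; S0-x->S1; S0-y->S0; S1-x->S1; S1-y->S2; S2-x->S1; S2-y->S3; S3-x->S1; S3-y->S4; S4-x->S1; S4-y->S0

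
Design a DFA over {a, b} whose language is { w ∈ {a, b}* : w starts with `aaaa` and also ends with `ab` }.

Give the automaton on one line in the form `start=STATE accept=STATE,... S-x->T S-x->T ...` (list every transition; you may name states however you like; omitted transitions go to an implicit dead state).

start=s0 accept=s6 s0-a->s1 s0-b->s2 s1-a->s3 s1-b->s2 s2-a->s2 s2-b->s2 s3-a->s4 s3-b->s2 s4-a->s5 s4-b->s2 s5-a->s5 s5-b->s6 s6-a->s5 s6-b->s7 s7-a->s5 s7-b->s7

Run two small machines in parallel and take their product. One (6 states) tracks whether the input so far still matches the prefix `aaaa`; the other (3 states) tracks how much of the suffix `ab` has currently been matched. Each combined state is a pair, one component from each; accept when both components accept. Equivalent product states are then merged.
An 8-state machine:
        a   b  
>  s0   s1  s2 
   s1   s3  s2 
   s2   s2  s2 
   s3   s4  s2 
   s4   s5  s2 
   s5   s5  s6 
 * s6   s5  s7 
   s7   s5  s7 
(> = start, * = accepting)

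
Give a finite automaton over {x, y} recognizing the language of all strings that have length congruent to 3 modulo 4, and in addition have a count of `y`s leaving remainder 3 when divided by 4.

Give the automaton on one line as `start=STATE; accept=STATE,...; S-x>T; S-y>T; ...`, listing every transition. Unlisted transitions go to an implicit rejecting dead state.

start=s0; accept=s9; s0-x>s1; s0-y>s2; s1-x>s3; s1-y>s4; s2-x>s4; s2-y>s5; s3-x>s6; s3-y>s7; s4-x>s7; s4-y>s8; s5-x>s8; s5-y>s9; s6-x>s0; s6-y>s10; s7-x>s10; s7-y>s11; s8-x>s11; s8-y>s12; s9-x>s12; s9-y>s0; s10-x>s2; s10-y>s13; s11-x>s13; s11-y>s14; s12-x>s14; s12-y>s1; s13-x>s5; s13-y>s15; s14-x>s15; s14-y>s3; s15-x>s9; s15-y>s6

Handle the two conditions separately and then intersect. One (4 states) tracks the input length modulo 4; the other (4 states) tracks the count of `y`s modulo 4. Each combined state is a pair, one component from each; accept when both components accept.
          x    y  
>  s0     s1   s2 
   s1     s3   s4 
   s2     s4   s5 
   s3     s6   s7 
   s4     s7   s8 
   s5     s8   s9 
   s6     s0  s10 
   s7    s10  s11 
   s8    s11  s12 
 * s9    s12   s0 
   s10    s2  s13 
   s11   s13  s14 
   s12   s14   s1 
   s13    s5  s15 
   s14   s15   s3 
   s15    s9   s6 
(> = start, * = accepting)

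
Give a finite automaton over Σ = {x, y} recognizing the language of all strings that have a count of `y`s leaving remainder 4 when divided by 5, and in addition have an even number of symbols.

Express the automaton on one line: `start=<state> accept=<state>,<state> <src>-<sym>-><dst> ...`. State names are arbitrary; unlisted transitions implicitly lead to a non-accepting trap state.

start=A accept=I A-x->B A-y->C B-x->A B-y->D C-x->D C-y->E D-x->C D-y->F E-x->F E-y->G F-x->E F-y->H G-x->H G-y->I H-x->G H-y->J I-x->J I-y->B J-x->I J-y->A

Run two small machines in parallel and take their product. The first has 5 states tracking the count of `y`s modulo 5; the second has 2 states tracking the input length modulo 2. A product state is a pair (one from each), accepting exactly when both do.
10 states suffice.
       x  y 
>  A   B  C 
   B   A  D 
   C   D  E 
   D   C  F 
   E   F  G 
   F   E  H 
   G   H  I 
   H   G  J 
 * I   J  B 
   J   I  A 
(> = start, * = accepting)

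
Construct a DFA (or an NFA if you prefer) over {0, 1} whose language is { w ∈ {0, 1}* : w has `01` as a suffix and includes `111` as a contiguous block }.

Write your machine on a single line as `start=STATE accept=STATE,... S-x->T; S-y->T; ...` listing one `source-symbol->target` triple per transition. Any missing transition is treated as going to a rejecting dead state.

start=s0; accept=s7; s0-0->s1; s0-1->s2; s1-0->s1; s1-1->s3; s2-0->s1; s2-1->s4; s3-0->s1; s3-1->s4; s4-0->s1; s4-1->s5; s5-0->s6; s5-1->s5; s6-0->s6; s6-1->s7; s7-0->s6; s7-1->s5

Handle the two conditions separately and then intersect. The first has 3 states tracking how much of the suffix `01` has currently been matched; the second has 4 states tracking whether and how much of `111` has been seen. A product state is a pair (one from each), accepting exactly when both do.
8 states suffice.
        0   1  
>  s0   s1  s2 
   s1   s1  s3 
   s2   s1  s4 
   s3   s1  s4 
   s4   s1  s5 
   s5   s6  s5 
   s6   s6  s7 
 * s7   s6  s5 
(> = start, * = accepting)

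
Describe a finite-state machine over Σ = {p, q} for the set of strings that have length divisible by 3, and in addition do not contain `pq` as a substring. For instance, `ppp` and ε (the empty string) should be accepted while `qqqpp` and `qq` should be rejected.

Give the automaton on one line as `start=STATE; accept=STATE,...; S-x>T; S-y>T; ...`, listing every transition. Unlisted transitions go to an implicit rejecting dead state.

start=s0; accept=s0,s6; s0-p>s1; s0-q>s2; s1-p>s3; s1-q>s4; s2-p>s3; s2-q>s5; s3-p>s6; s3-q>s7; s4-p>s7; s4-q>s7; s5-p>s6; s5-q>s0; s6-p>s1; s6-q>s8; s7-p>s8; s7-q>s8; s8-p>s4; s8-q>s4

Build one automaton per condition and run them in lockstep. One (3 states) tracks the input length modulo 3; the other (3 states) tracks partial matches of the forbidden pattern `pq`. Each combined state is a pair, one component from each; accept when both components accept.
        p   q  
>* s0   s1  s2 
   s1   s3  s4 
   s2   s3  s5 
   s3   s6  s7 
   s4   s7  s7 
   s5   s6  s0 
 * s6   s1  s8 
   s7   s8  s8 
   s8   s4  s4 
(> = start, * = accepting)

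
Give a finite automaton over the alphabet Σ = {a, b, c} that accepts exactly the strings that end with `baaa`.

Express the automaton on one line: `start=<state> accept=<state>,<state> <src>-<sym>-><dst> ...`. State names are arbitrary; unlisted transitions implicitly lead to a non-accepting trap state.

start=S0 accept=S4 S0-a->S0 S0-b->S1 S0-c->S0 S1-a->S2 S1-b->S1 S1-c->S0 S2-a->S3 S2-b->S1 S2-c->S0 S3-a->S4 S3-b->S1 S3-c->S0 S4-a->S0 S4-b->S1 S4-c->S0

Let each state record the length of the longest suffix of the input read so far that is also a prefix of `baaa`. S1 means the last symbol is `b`; S2 means the last 2 symbols are `ba`; S3 means the last 3 symbols are `baa`; S4 means the last 4 symbols are `baaa`. Accept only at S4, where the string currently ends in `baaa`.
        a   b   c  
>  S0   S0  S1  S0 
   S1   S2  S1  S0 
   S2   S3  S1  S0 
   S3   S4  S1  S0 
 * S4   S0  S1  S0 
(> = start, * = accepting)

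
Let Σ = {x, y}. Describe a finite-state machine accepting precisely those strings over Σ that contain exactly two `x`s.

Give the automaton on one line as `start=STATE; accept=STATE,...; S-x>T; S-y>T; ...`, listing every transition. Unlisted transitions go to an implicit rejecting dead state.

Only the number of `x`s matters, and only up to 3. Make a chain A → B → C → D advanced by each `x` (with D absorbing); every other symbol self-loops. The accepting set is {C}.
       x  y 
>  A   B  A 
   B   C  B 
 * C   D  C 
   D   D  D 
(> = start, * = accepting)

start=A; accept=C; A-x>B; A-y>A; B-x>C; B-y>B; C-x>D; C-y>C; D-x>D; D-y>D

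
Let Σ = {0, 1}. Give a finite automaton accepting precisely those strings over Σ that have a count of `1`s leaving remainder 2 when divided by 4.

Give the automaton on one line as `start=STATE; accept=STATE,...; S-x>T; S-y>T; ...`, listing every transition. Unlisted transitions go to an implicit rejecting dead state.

Keep the running count of `1`s modulo 4: each `1` advances along the cycle s0 → s1 → s2 → s3 → s0 while other symbols loop. Accept at s2.
With 4 states:
        0   1  
>  s0   s0  s1 
   s1   s1  s2 
 * s2   s2  s3 
   s3   s3  s0 
(> = start, * = accepting)

start=s0; accept=s2; s0-0>s0; s0-1>s1; s1-0>s1; s1-1>s2; s2-0>s2; s2-1>s3; s3-0>s3; s3-1>s0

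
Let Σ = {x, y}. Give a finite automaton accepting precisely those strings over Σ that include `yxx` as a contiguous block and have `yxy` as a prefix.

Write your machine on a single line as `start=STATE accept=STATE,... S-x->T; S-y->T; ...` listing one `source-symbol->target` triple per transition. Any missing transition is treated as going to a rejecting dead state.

start=q0; accept=q9; q0-x->q1; q0-y->q2; q1-x->q1; q1-y->q3; q2-x->q4; q2-y->q3; q3-x->q5; q3-y->q3; q4-x->q6; q4-y->q7; q5-x->q6; q5-y->q3; q6-x->q6; q6-y->q6; q7-x->q8; q7-y->q7; q8-x->q9; q8-y->q7; q9-x->q9; q9-y->q9

Run two small machines in parallel and take their product. The first has 4 states tracking whether and how much of `yxx` has been seen; the second has 5 states tracking whether the input so far still matches the prefix `yxy`. A product state is a pair (one from each), accepting exactly when both do.
With 10 states:
        x   y  
>  q0   q1  q2 
   q1   q1  q3 
   q2   q4  q3 
   q3   q5  q3 
   q4   q6  q7 
   q5   q6  q3 
   q6   q6  q6 
   q7   q8  q7 
   q8   q9  q7 
 * q9   q9  q9 
(> = start, * = accepting)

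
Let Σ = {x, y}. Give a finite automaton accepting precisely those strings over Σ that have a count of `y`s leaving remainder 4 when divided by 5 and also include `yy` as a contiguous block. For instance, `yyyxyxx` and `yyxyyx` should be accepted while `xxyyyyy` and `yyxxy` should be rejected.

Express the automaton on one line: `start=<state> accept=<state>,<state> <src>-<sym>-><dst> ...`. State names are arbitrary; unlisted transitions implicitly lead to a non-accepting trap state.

start=q0 accept=q7 q0-x->q0 q0-y->q1 q1-x->q2 q1-y->q3 q2-x->q2 q2-y->q4 q3-x->q3 q3-y->q5 q4-x->q6 q4-y->q5 q5-x->q5 q5-y->q7 q6-x->q6 q6-y->q8 q7-x->q7 q7-y->q9 q8-x->q10 q8-y->q7 q9-x->q9 q9-y->q11 q10-x->q10 q10-y->q12 q11-x->q11 q11-y->q3 q12-x->q13 q12-y->q9 q13-x->q13 q13-y->q14 q14-x->q0 q14-y->q11

Run two small machines in parallel and take their product. One (5 states) tracks the count of `y`s modulo 5; the other (3 states) tracks whether and how much of `yy` has been seen. Each combined state is a pair, one component from each; accept when both components accept.
A 15-state machine:
          x    y  
>  q0     q0   q1 
   q1     q2   q3 
   q2     q2   q4 
   q3     q3   q5 
   q4     q6   q5 
   q5     q5   q7 
   q6     q6   q8 
 * q7     q7   q9 
   q8    q10   q7 
   q9     q9  q11 
   q10   q10  q12 
   q11   q11   q3 
   q12   q13   q9 
   q13   q13  q14 
   q14    q0  q11 
(> = start, * = accepting)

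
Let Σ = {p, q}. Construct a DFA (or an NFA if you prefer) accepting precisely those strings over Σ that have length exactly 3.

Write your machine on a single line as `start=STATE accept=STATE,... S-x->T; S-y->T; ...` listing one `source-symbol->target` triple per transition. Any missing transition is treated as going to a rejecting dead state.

start=S0; accept=S3; S0-p->S1; S0-q->S1; S1-p->S2; S1-q->S2; S2-p->S3; S2-q->S3; S3-p->S4; S3-q->S4; S4-p->S4; S4-q->S4

We only need to distinguish lengths 0, 1, …, 3, and '>3'. Chain S0 → S1 → S2 → S3 → S4 on every symbol, with S4 looping. Accepting states: {S3}.
With 5 states:
        p   q  
>  S0   S1  S1 
   S1   S2  S2 
   S2   S3  S3 
 * S3   S4  S4 
   S4   S4  S4 
(> = start, * = accepting)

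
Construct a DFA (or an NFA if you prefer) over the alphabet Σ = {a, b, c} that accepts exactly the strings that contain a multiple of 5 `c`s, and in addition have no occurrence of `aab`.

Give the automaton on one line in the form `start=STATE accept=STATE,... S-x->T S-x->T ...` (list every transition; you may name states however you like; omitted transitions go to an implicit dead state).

start=q0 accept=q0,q1,q3 q0-a->q1 q0-b->q0 q0-c->q2 q1-a->q3 q1-b->q0 q1-c->q2 q2-a->q4 q2-b->q2 q2-c->q5 q3-a->q3 q3-b->q6 q3-c->q2 q4-a->q7 q4-b->q2 q4-c->q5 q5-a->q8 q5-b->q5 q5-c->q9 q6-a->q6 q6-b->q6 q6-c->q10 q7-a->q7 q7-b->q10 q7-c->q5 q8-a->q11 q8-b->q5 q8-c->q9 q9-a->q12 q9-b->q9 q9-c->q13 q10-a->q10 q10-b->q10 q10-c->q14 q11-a->q11 q11-b->q14 q11-c->q9 q12-a->q15 q12-b->q9 q12-c->q13 q13-a->q16 q13-b->q13 q13-c->q0 q14-a->q14 q14-b->q14 q14-c->q17 q15-a->q15 q15-b->q17 q15-c->q13 q16-a->q18 q16-b->q13 q16-c->q0 q17-a->q17 q17-b->q17 q17-c->q19 q18-a->q18 q18-b->q19 q18-c->q0 q19-a->q19 q19-b->q19 q19-c->q6

Run two small machines in parallel and take their product. The first has 5 states tracking the count of `c`s modulo 5; the second has 4 states tracking partial matches of the forbidden pattern `aab`. A product state is a pair (one from each), accepting exactly when both do.
20 states suffice.
          a    b    c  
>* q0     q1   q0   q2 
 * q1     q3   q0   q2 
   q2     q4   q2   q5 
 * q3     q3   q6   q2 
   q4     q7   q2   q5 
   q5     q8   q5   q9 
   q6     q6   q6  q10 
   q7     q7  q10   q5 
   q8    q11   q5   q9 
   q9    q12   q9  q13 
   q10   q10  q10  q14 
   q11   q11  q14   q9 
   q12   q15   q9  q13 
   q13   q16  q13   q0 
   q14   q14  q14  q17 
   q15   q15  q17  q13 
   q16   q18  q13   q0 
   q17   q17  q17  q19 
   q18   q18  q19   q0 
   q19   q19  q19   q6 
(> = start, * = accepting)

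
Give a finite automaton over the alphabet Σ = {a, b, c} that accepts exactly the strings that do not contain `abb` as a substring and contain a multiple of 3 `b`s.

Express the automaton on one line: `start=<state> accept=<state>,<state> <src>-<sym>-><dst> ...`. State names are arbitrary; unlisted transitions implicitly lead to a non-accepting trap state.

start=q0 accept=q0,q1,q9 q0-a->q1 q0-b->q2 q0-c->q0 q1-a->q1 q1-b->q3 q1-c->q0 q2-a->q4 q2-b->q5 q2-c->q2 q3-a->q4 q3-b->q6 q3-c->q2 q4-a->q4 q4-b->q7 q4-c->q2 q5-a->q8 q5-b->q0 q5-c->q5 q6-a->q6 q6-b->q6 q6-c->q6 q7-a->q8 q7-b->q6 q7-c->q5 q8-a->q8 q8-b->q9 q8-c->q5 q9-a->q1 q9-b->q6 q9-c->q0

Build one automaton per condition and run them in lockstep. The first has 4 states tracking partial matches of the forbidden pattern `abb`; the second has 3 states tracking the count of `b`s modulo 3. A product state is a pair (one from each), accepting exactly when both do. Equivalent product states are then merged.
A 10-state machine:
        a   b   c  
>* q0   q1  q2  q0 
 * q1   q1  q3  q0 
   q2   q4  q5  q2 
   q3   q4  q6  q2 
   q4   q4  q7  q2 
   q5   q8  q0  q5 
   q6   q6  q6  q6 
   q7   q8  q6  q5 
   q8   q8  q9  q5 
 * q9   q1  q6  q0 
(> = start, * = accepting)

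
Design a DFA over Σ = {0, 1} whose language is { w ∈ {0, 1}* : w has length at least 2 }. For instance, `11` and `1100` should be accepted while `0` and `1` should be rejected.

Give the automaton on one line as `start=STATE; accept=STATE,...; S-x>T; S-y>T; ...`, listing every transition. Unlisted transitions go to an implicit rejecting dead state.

start=q0; accept=q2,q3; q0-0>q1; q0-1>q1; q1-0>q2; q1-1>q2; q2-0>q3; q2-1>q3; q3-0>q3; q3-1>q3

We only need to distinguish lengths 0, 1, …, 2, and '>2'. Chain q0 → q1 → q2 → q3 on every symbol, with q3 looping. Accepting states: {q2, q3}.
4 states suffice.
        0   1  
>  q0   q1  q1 
   q1   q2  q2 
 * q2   q3  q3 
 * q3   q3  q3 
(> = start, * = accepting)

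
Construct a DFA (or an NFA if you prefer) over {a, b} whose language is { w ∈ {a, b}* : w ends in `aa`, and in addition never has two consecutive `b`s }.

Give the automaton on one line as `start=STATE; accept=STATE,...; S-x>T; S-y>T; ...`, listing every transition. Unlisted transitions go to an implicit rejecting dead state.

start=q0; accept=q3; q0-a>q1; q0-b>q2; q1-a>q3; q1-b>q2; q2-a>q1; q2-b>q4; q3-a>q3; q3-b>q2; q4-a>q5; q4-b>q4; q5-a>q6; q5-b>q4; q6-a>q6; q6-b>q4

Build one automaton per condition and run them in lockstep. The first has 3 states tracking how much of the suffix `aa` has currently been matched; the second has 3 states tracking partial matches of the forbidden pattern `bb`. A product state is a pair (one from each), accepting exactly when both do.
With 7 states:
        a   b  
>  q0   q1  q2 
   q1   q3  q2 
   q2   q1  q4 
 * q3   q3  q2 
   q4   q5  q4 
   q5   q6  q4 
   q6   q6  q4 
(> = start, * = accepting)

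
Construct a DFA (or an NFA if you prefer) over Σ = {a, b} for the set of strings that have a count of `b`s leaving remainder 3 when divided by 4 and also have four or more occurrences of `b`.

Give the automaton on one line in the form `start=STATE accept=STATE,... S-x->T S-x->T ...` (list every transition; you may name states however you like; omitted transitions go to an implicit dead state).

Handle the two conditions separately and then intersect. The first has 4 states tracking the count of `b`s modulo 4; the second has 6 states tracking the count of `b`s, saturating at 5. A product state is a pair (one from each), accepting exactly when both do. Minimizing collapses redundant product states.
An 8-state machine:
        a   b  
>  q0   q0  q1 
   q1   q1  q2 
   q2   q2  q3 
   q3   q3  q4 
   q4   q4  q5 
   q5   q5  q6 
   q6   q6  q7 
 * q7   q7  q4 
(> = start, * = accepting)

start=q0 accept=q7 q0-a->q0 q0-b->q1 q1-a->q1 q1-b->q2 q2-a->q2 q2-b->q3 q3-a->q3 q3-b->q4 q4-a->q4 q4-b->q5 q5-a->q5 q5-b->q6 q6-a->q6 q6-b->q7 q7-a->q7 q7-b->q4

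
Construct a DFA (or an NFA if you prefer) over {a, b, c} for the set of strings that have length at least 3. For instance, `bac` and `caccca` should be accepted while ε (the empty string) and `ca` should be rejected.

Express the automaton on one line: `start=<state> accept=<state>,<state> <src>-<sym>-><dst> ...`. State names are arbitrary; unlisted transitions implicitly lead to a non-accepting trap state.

start=s0 accept=s3,s4 s0-a->s1 s0-b->s1 s0-c->s1 s1-a->s2 s1-b->s2 s1-c->s2 s2-a->s3 s2-b->s3 s2-c->s3 s3-a->s4 s3-b->s4 s3-c->s4 s4-a->s4 s4-b->s4 s4-c->s4

We only need to distinguish lengths 0, 1, …, 3, and '>3'. Chain s0 → s1 → s2 → s3 → s4 on every symbol, with s4 looping. Accepting states: {s3, s4}.
A 5-state machine:
        a   b   c  
>  s0   s1  s1  s1 
   s1   s2  s2  s2 
   s2   s3  s3  s3 
 * s3   s4  s4  s4 
 * s4   s4  s4  s4 
(> = start, * = accepting)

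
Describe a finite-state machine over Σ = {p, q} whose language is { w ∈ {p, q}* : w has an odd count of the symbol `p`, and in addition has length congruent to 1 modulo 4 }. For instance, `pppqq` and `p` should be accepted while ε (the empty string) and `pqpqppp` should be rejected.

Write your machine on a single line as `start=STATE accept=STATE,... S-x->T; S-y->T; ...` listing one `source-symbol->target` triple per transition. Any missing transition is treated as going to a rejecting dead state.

start=A; accept=B; A-p->B; A-q->C; B-p->D; B-q->E; C-p->E; C-q->D; D-p->F; D-q->G; E-p->G; E-q->F; F-p->A; F-q->H; G-p->H; G-q->A; H-p->C; H-q->B

Run two small machines in parallel and take their product. The first has 2 states tracking the count of `p`s modulo 2; the second has 4 states tracking the input length modulo 4. A product state is a pair (one from each), accepting exactly when both do.
8 states suffice.
       p  q 
>  A   B  C 
 * B   D  E 
   C   E  D 
   D   F  G 
   E   G  F 
   F   A  H 
   G   H  A 
   H   C  B 
(> = start, * = accepting)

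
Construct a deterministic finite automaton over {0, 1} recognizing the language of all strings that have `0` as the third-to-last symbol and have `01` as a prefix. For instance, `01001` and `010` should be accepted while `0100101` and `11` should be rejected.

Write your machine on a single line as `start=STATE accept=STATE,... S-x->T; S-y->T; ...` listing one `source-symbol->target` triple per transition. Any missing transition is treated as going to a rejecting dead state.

start=q0; accept=q4,q5,q9,q10; q0-0->q1; q0-1->q2; q1-0->q2; q1-1->q3; q2-0->q2; q2-1->q2; q3-0->q4; q3-1->q5; q4-0->q6; q4-1->q3; q5-0->q7; q5-1->q8; q6-0->q9; q6-1->q10; q7-0->q6; q7-1->q3; q8-0->q7; q8-1->q8; q9-0->q9; q9-1->q10; q10-0->q4; q10-1->q5

Build one automaton per condition and run them in lockstep. The first has 15 states tracking the last 3 symbols read; the second has 4 states tracking whether the input so far still matches the prefix `01`. A product state is a pair (one from each), accepting exactly when both do. Minimizing collapses redundant product states.
          0    1  
>  q0     q1   q2 
   q1     q2   q3 
   q2     q2   q2 
   q3     q4   q5 
 * q4     q6   q3 
 * q5     q7   q8 
   q6     q9  q10 
   q7     q6   q3 
   q8     q7   q8 
 * q9     q9  q10 
 * q10    q4   q5 
(> = start, * = accepting)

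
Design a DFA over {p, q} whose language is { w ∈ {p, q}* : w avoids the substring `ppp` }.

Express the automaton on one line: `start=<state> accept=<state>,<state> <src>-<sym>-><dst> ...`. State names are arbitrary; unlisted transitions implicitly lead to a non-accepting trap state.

start=A accept=A,B,C A-p->B A-q->A B-p->C B-q->A C-p->D C-q->A D-p->D D-q->D

This is the complement of 'contains `ppp`'. Use the same substring-matching states — A through D holding how much of `ppp` has just been matched — but flip the accepting set: everything except the trap D accepts.
A 4-state machine:
       p  q 
>* A   B  A 
 * B   C  A 
 * C   D  A 
   D   D  D 
(> = start, * = accepting)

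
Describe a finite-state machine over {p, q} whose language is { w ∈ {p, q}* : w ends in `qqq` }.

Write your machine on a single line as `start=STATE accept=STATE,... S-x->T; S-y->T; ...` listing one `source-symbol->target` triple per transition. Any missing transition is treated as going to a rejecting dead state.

start=A; accept=D; A-p->A; A-q->B; B-p->A; B-q->C; C-p->A; C-q->D; D-p->A; D-q->D

Remember how much of `qqq` the current input suffix matches. State A means no match yet; B means the last symbol is `q`; C means the last 2 symbols are `qq`; D means the last 3 symbols are `qqq`. Only D accepts. On a mismatch, fall back to the longest proper suffix that is still a prefix of `qqq`.
       p  q 
>  A   A  B 
   B   A  C 
   C   A  D 
 * D   A  D 
(> = start, * = accepting)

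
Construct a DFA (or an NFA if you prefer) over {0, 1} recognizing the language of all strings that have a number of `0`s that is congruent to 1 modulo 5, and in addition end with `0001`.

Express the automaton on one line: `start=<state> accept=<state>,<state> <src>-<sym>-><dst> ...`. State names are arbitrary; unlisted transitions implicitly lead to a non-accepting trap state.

Handle the two conditions separately and then intersect. One (5 states) tracks the count of `0`s modulo 5; the other (5 states) tracks how much of the suffix `0001` has currently been matched. Each combined state is a pair, one component from each; accept when both components accept. Minimizing collapses redundant product states.
9 states suffice.
        0   1  
>  q0   q1  q0 
   q1   q2  q1 
   q2   q3  q2 
   q3   q4  q3 
   q4   q5  q6 
   q5   q7  q0 
   q6   q0  q6 
   q7   q2  q8 
 * q8   q2  q1 
(> = start, * = accepting)

start=q0 accept=q8 q0-0->q1 q0-1->q0 q1-0->q2 q1-1->q1 q2-0->q3 q2-1->q2 q3-0->q4 q3-1->q3 q4-0->q5 q4-1->q6 q5-0->q7 q5-1->q0 q6-0->q0 q6-1->q6 q7-0->q2 q7-1->q8 q8-0->q2 q8-1->q1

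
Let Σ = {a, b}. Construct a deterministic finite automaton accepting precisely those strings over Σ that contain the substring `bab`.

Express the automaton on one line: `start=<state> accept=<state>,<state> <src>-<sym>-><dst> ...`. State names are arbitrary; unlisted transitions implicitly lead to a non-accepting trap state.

start=s0 accept=s3 s0-a->s0 s0-b->s1 s1-a->s2 s1-b->s1 s2-a->s0 s2-b->s3 s3-a->s3 s3-b->s3

States s0..s2 record the length of the longest prefix of `bab` that matches the current input suffix. Reaching s3 means `bab` has been seen, and we stay there forever. Accept from s3.
A 4-state machine:
        a   b  
>  s0   s0  s1 
   s1   s2  s1 
   s2   s0  s3 
 * s3   s3  s3 
(> = start, * = accepting)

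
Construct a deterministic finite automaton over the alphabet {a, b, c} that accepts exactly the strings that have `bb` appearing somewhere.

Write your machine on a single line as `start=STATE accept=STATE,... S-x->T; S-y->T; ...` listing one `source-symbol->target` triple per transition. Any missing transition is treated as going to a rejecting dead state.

States q0..q1 record the length of the longest prefix of `bb` that matches the current input suffix. Reaching q2 means `bb` has been seen, and we stay there forever. Accept from q2.
With 3 states:
        a   b   c  
>  q0   q0  q1  q0 
   q1   q0  q2  q0 
 * q2   q2  q2  q2 
(> = start, * = accepting)

start=q0; accept=q2; q0-a->q0; q0-b->q1; q0-c->q0; q1-a->q0; q1-b->q2; q1-c->q0; q2-a->q2; q2-b->q2; q2-c->q2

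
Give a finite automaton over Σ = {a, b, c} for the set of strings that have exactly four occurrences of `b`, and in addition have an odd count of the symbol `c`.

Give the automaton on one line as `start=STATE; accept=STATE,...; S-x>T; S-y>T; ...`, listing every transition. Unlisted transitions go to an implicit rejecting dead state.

start=s0; accept=s10; s0-a>s0; s0-b>s1; s0-c>s2; s1-a>s1; s1-b>s3; s1-c>s4; s2-a>s2; s2-b>s4; s2-c>s0; s3-a>s3; s3-b>s5; s3-c>s6; s4-a>s4; s4-b>s6; s4-c>s1; s5-a>s5; s5-b>s7; s5-c>s8; s6-a>s6; s6-b>s8; s6-c>s3; s7-a>s7; s7-b>s9; s7-c>s10; s8-a>s8; s8-b>s10; s8-c>s5; s9-a>s9; s9-b>s9; s9-c>s11; s10-a>s10; s10-b>s11; s10-c>s7; s11-a>s11; s11-b>s11; s11-c>s9

Build one automaton per condition and run them in lockstep. One (6 states) tracks the count of `b`s, saturating at 5; the other (2 states) tracks the count of `c`s modulo 2. Each combined state is a pair, one component from each; accept when both components accept.
A 12-state machine:
          a    b    c  
>  s0     s0   s1   s2 
   s1     s1   s3   s4 
   s2     s2   s4   s0 
   s3     s3   s5   s6 
   s4     s4   s6   s1 
   s5     s5   s7   s8 
   s6     s6   s8   s3 
   s7     s7   s9  s10 
   s8     s8  s10   s5 
   s9     s9   s9  s11 
 * s10   s10  s11   s7 
   s11   s11  s11   s9 
(> = start, * = accepting)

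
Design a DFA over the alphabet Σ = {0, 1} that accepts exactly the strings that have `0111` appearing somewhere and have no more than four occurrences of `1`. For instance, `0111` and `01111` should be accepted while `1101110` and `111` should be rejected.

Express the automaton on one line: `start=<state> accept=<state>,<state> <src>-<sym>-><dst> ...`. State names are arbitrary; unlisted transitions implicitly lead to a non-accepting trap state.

start=q0 accept=q8,q10 q0-0->q1 q0-1->q2 q1-0->q1 q1-1->q3 q2-0->q4 q2-1->q5 q3-0->q4 q3-1->q6 q4-0->q4 q4-1->q7 q5-0->q5 q5-1->q5 q6-0->q5 q6-1->q8 q7-0->q5 q7-1->q9 q8-0->q8 q8-1->q10 q9-0->q5 q9-1->q10 q10-0->q10 q10-1->q5

Handle the two conditions separately and then intersect. The first has 5 states tracking whether and how much of `0111` has been seen; the second has 6 states tracking the count of `1`s, saturating at 5. A product state is a pair (one from each), accepting exactly when both do. Minimizing collapses redundant product states.
11 states suffice.
          0    1  
>  q0     q1   q2 
   q1     q1   q3 
   q2     q4   q5 
   q3     q4   q6 
   q4     q4   q7 
   q5     q5   q5 
   q6     q5   q8 
   q7     q5   q9 
 * q8     q8  q10 
   q9     q5  q10 
 * q10   q10   q5 
(> = start, * = accepting)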